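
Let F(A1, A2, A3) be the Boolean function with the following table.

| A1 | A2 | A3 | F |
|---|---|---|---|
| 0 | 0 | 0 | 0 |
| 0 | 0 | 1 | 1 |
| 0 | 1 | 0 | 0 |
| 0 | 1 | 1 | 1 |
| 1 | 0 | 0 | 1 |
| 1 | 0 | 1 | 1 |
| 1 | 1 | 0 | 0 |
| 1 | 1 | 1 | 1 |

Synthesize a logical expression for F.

There are just 3 zero rows: (0,0,0), (0,1,0), (1,1,0). Their minterms are ¬A1·¬A2·¬A3, ¬A1·A2·¬A3, A1·A2·¬A3; the OR of those covers precisely the 0-outputs, and negating it yields F.

F(A1, A2, A3) = ~((((~A1 & ~A2) & ~A3) | ((~A1 & A2) & ~A3)) | ((A1 & A2) & ~A3))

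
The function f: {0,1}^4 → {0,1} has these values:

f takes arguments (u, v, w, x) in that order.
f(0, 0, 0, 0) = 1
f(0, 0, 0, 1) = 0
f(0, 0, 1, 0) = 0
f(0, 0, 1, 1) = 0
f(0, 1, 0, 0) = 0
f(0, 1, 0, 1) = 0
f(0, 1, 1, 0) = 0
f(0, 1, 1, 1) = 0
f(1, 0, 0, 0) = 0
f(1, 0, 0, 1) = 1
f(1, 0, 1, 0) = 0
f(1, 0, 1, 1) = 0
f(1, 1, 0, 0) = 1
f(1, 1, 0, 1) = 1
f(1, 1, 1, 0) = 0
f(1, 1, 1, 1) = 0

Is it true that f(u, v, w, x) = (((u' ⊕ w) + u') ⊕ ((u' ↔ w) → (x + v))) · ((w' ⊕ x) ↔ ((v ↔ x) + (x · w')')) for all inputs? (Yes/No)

Evaluate (((u' ⊕ w) + u') ⊕ ((u' ↔ w) → (x + v))) · ((w' ⊕ x) ↔ ((v ↔ x) + (x · w')')) on each row and compare to f:
  u=0, v=0, w=0, x=0: formula gives 0, but f = 1 ✗
Since they disagree at (0,0,0,0), the expression is not a correct formula for f.

No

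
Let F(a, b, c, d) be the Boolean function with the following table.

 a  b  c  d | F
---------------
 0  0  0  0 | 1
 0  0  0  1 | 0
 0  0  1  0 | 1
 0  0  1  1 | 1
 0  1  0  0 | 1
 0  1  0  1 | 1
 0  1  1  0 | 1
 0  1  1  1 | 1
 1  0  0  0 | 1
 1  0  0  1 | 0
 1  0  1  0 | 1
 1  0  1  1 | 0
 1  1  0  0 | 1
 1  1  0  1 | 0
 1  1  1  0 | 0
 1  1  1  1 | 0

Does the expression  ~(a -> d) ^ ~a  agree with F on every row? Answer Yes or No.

No

Test each input against both F and the formula:
  a=0, b=0, c=0, d=0: formula gives 1, F = 1 ✓
  a=0, b=0, c=0, d=1: formula gives 1, but F = 0 ✗
Since they disagree at (0,0,0,1), the expression is not a correct formula for F.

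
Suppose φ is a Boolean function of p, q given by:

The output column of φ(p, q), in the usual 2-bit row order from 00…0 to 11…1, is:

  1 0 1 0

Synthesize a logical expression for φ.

The output is the negation of q.

φ(p, q) = q'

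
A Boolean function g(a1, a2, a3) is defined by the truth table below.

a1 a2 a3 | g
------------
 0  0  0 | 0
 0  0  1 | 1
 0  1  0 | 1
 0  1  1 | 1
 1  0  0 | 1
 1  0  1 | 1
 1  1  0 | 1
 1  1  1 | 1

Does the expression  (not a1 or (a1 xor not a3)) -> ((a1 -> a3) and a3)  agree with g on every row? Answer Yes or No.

No

Evaluate (not a1 or (a1 xor not a3)) -> ((a1 -> a3) and a3) on each row and compare to g:
  a1=0, a2=0, a3=0: formula gives 0, g = 0 ✓
  a1=0, a2=0, a3=1: formula gives 1, g = 1 ✓
  a1=0, a2=1, a3=0: formula gives 0, but g = 1 ✗
Since they disagree at (0,1,0), the expression is not a correct formula for g.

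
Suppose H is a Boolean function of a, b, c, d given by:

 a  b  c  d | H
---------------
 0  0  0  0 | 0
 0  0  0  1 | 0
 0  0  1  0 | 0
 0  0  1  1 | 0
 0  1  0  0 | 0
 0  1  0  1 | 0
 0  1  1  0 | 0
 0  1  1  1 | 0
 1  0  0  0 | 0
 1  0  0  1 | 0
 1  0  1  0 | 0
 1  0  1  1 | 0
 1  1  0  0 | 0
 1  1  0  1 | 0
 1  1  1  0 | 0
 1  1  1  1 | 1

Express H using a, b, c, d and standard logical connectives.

The output is 1 only when every input is 1 — the AND of all inputs.

H(a, b, c, d) = ((a and b) and c) and d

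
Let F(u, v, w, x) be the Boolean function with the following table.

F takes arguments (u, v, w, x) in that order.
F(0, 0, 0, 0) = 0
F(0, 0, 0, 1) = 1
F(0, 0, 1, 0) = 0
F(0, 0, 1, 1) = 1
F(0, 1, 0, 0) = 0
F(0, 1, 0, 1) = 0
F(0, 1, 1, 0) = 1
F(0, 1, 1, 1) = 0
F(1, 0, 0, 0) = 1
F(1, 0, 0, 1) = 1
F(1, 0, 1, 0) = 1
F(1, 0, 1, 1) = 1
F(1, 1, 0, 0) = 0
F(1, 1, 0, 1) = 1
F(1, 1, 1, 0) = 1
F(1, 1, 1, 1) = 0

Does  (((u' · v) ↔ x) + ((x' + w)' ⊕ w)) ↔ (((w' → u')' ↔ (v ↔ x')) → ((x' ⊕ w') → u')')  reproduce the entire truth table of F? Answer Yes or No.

Check the formula against F row by row:
  u=0, v=0, w=0, x=0: formula gives 0, F = 0 ✓
  u=0, v=0, w=0, x=1: formula gives 1, F = 1 ✓
  u=0, v=0, w=1, x=0: formula gives 0, F = 0 ✓
  u=0, v=0, w=1, x=1: formula gives 1, F = 1 ✓
  …and likewise for the remaining 12 rows.
Every row agrees, so the formula is equivalent.

Yes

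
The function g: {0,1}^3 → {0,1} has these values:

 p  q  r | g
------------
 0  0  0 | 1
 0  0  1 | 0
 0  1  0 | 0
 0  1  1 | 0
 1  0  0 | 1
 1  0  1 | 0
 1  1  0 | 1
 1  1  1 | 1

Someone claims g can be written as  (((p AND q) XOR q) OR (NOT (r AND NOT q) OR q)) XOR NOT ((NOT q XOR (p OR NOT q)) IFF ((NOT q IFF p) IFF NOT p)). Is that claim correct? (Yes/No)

Evaluate (((p AND q) XOR q) OR (NOT (r AND NOT q) OR q)) XOR NOT ((NOT q XOR (p OR NOT q)) IFF ((NOT q IFF p) IFF NOT p)) on each row and compare to g:
  p=0, q=0, r=0: formula gives 1, g = 1 ✓
  p=0, q=0, r=1: formula gives 0, g = 0 ✓
  p=0, q=1, r=0: formula gives 0, g = 0 ✓
  p=0, q=1, r=1: formula gives 0, g = 0 ✓
  p=1, q=0, r=0: formula gives 1, g = 1 ✓
  …and likewise for the remaining 3 rows.
Every row agrees, so the formula is equivalent.

Yes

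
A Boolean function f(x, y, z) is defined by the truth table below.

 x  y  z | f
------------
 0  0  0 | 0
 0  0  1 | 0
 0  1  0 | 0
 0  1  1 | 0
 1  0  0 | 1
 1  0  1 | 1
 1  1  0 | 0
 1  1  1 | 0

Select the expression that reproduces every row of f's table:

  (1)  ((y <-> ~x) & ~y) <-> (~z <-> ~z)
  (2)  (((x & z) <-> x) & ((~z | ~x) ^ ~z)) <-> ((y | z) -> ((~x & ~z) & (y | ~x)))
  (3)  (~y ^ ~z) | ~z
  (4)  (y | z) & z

1

(2) disagrees with f on (1,0,0) (formula → 0, table → 1); rule it out.
(3) disagrees with f on (0,0,0) (formula → 1, table → 0); rule it out.
(4) disagrees with f on (0,0,1) (formula → 1, table → 0); rule it out.
(1) is the remaining candidate, and it agrees with f on all 8 inputs.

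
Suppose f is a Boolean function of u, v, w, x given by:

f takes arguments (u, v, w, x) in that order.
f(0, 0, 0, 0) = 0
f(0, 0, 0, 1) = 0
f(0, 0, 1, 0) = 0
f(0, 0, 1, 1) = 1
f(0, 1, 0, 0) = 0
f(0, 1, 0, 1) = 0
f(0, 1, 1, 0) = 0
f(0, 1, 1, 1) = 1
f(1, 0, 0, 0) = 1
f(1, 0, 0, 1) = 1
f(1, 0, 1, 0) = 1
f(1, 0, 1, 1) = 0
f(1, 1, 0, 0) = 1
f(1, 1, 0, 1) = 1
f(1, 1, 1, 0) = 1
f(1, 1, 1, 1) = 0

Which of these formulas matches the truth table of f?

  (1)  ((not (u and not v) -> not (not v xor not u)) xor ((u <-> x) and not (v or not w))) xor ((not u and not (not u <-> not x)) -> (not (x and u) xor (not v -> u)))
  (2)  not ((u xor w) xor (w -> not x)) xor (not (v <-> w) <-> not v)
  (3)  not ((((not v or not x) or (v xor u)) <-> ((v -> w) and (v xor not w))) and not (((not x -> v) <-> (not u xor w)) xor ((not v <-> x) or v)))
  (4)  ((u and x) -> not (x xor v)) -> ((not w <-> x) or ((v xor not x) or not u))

(1) disagrees with f on (0,0,1,0) (formula → 1, table → 0); rule it out.
(3) disagrees with f on (0,0,1,0) (formula → 1, table → 0); rule it out.
(4) disagrees with f on (0,0,0,0) (formula → 1, table → 0); rule it out.
Only (2) survives; checking it on all 16 rows confirms it matches f.

2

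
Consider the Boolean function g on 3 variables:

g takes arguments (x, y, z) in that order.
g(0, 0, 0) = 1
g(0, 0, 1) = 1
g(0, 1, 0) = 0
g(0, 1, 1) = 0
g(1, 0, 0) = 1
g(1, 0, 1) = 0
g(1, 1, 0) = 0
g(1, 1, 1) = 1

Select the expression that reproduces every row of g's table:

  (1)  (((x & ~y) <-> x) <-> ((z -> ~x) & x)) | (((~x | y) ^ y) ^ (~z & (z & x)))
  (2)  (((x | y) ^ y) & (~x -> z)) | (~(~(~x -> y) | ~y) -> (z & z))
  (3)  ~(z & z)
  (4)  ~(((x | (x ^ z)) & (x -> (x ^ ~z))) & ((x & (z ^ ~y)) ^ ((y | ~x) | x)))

(2): at (0,1,1) it gives 1, but g = 0 — eliminated.
(3): at (0,0,1) it gives 0, but g = 1 — eliminated.
(4): at (0,0,1) it gives 0, but g = 1 — eliminated.
Only (1) survives; checking it on all 8 rows confirms it matches g.

1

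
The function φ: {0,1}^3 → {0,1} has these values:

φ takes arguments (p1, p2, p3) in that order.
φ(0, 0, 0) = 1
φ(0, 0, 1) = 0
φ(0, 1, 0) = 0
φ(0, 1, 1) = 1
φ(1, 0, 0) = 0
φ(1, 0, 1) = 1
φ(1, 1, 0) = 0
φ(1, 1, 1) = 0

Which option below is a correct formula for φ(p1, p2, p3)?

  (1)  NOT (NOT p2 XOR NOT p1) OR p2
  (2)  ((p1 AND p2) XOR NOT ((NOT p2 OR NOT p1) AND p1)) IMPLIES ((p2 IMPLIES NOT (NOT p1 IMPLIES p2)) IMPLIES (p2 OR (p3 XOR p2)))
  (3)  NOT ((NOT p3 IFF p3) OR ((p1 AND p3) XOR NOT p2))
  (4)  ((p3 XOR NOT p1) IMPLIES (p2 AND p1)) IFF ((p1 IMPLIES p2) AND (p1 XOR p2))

(1) fails at (0,0,1): the formula yields 1, φ is 0.
(2) fails at (0,0,0): the formula yields 0, φ is 1.
(3) fails at (0,0,0): the formula yields 0, φ is 1.
Only (4) survives; checking it on all 8 rows confirms it matches φ.

4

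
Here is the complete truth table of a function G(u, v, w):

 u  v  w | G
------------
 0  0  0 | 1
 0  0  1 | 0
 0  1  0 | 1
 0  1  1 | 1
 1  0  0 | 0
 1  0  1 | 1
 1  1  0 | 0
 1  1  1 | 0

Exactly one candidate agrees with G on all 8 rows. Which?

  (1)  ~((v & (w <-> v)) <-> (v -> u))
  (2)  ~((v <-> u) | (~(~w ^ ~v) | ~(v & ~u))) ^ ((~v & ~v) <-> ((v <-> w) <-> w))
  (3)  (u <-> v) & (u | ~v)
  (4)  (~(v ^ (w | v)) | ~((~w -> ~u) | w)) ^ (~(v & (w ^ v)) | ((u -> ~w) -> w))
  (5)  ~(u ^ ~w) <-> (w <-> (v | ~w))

(1): at (0,0,1) it gives 1, but G = 0 — eliminated.
(2): at (0,0,0) it gives 0, but G = 1 — eliminated.
(3): at (0,0,1) it gives 1, but G = 0 — eliminated.
(4): at (0,0,0) it gives 0, but G = 1 — eliminated.
Only (5) survives; checking it on all 8 rows confirms it matches G.

5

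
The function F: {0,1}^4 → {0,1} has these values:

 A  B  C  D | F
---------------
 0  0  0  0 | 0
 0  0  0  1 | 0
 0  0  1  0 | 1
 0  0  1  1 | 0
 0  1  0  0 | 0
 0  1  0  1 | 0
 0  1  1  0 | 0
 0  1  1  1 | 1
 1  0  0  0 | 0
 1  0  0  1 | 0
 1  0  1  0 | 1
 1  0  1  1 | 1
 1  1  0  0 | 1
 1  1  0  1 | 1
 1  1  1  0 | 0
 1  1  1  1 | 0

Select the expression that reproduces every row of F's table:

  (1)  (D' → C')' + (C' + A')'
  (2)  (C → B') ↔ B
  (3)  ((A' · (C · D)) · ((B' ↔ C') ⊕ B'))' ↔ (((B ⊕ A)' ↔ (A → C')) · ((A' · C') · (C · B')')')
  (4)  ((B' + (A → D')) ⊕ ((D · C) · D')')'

(1) fails at (0,1,1,0): the formula yields 1, F is 0.
(2) fails at (0,0,1,0): the formula yields 0, F is 1.
(4) fails at (0,0,0,0): the formula yields 1, F is 0.
That leaves (3). Evaluating it on every row reproduces the table of F exactly.

3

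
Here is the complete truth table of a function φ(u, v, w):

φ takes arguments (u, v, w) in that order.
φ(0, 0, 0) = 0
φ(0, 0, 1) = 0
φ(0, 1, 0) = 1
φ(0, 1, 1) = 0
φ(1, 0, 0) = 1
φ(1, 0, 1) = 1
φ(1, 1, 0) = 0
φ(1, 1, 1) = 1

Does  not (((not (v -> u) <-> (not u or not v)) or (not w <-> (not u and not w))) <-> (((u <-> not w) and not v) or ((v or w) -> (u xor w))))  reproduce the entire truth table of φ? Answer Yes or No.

Check the formula against φ row by row:
  u=0, v=0, w=0: formula gives 0, φ = 0 ✓
  u=0, v=0, w=1: formula gives 0, φ = 0 ✓
  u=0, v=1, w=0: formula gives 1, φ = 1 ✓
  u=0, v=1, w=1: formula gives 0, φ = 0 ✓
  u=1, v=0, w=0: formula gives 1, φ = 1 ✓
  …and likewise for the remaining 3 rows.
Every row agrees, so the formula is equivalent.

Yes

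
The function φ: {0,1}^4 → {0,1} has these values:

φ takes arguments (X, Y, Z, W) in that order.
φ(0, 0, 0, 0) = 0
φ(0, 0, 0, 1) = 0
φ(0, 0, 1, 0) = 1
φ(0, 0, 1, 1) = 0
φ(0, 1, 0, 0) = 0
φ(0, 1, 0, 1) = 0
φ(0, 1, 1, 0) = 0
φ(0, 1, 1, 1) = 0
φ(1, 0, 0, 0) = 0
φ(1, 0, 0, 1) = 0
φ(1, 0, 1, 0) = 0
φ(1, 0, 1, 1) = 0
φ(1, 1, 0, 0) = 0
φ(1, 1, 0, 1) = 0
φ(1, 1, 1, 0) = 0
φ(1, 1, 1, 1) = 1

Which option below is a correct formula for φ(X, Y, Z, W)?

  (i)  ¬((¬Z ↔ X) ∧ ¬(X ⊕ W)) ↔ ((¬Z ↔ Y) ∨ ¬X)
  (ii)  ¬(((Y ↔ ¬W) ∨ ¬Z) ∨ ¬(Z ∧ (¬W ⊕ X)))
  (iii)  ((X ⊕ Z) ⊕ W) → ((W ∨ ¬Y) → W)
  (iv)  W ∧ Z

ii

(i) disagrees with φ on (0,0,0,0) (formula → 1, table → 0); rule it out.
(iii) disagrees with φ on (0,0,0,0) (formula → 1, table → 0); rule it out.
(iv) disagrees with φ on (0,0,1,0) (formula → 0, table → 1); rule it out.
Only (ii) survives; checking it on all 16 rows confirms it matches φ.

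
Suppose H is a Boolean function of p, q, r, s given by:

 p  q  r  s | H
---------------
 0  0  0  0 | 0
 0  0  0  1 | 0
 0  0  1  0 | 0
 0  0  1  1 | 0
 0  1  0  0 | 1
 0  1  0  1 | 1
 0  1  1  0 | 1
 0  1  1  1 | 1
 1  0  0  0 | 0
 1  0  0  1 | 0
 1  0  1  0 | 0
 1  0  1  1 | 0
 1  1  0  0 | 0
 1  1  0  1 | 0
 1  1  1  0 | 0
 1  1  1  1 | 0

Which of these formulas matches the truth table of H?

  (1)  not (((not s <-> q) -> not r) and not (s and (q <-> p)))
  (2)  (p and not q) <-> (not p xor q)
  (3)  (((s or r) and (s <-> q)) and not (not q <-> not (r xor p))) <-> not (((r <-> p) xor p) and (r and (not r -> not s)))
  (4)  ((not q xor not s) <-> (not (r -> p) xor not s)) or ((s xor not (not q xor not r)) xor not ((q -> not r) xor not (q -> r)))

2

(1): at (0,0,0,1) it gives 1, but H = 0 — eliminated.
(3): at (0,0,1,0) it gives 1, but H = 0 — eliminated.
(4): at (0,0,0,0) it gives 1, but H = 0 — eliminated.
Only (2) survives; checking it on all 16 rows confirms it matches H.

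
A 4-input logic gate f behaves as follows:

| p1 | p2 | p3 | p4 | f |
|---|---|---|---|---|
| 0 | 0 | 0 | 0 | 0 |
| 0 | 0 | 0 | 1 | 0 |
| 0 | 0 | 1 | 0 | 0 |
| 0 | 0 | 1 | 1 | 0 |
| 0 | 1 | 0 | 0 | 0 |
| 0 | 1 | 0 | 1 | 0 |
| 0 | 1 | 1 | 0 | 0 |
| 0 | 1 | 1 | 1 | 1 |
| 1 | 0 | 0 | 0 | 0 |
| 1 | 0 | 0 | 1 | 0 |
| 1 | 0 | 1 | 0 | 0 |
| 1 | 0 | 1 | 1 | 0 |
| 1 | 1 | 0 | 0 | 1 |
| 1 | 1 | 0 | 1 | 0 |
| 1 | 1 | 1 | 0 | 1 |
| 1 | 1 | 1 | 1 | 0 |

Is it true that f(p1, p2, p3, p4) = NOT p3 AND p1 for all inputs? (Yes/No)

Test each input against both f and the formula:
  p1=0, p2=0, p3=0, p4=0: formula gives 0, f = 0 ✓
  p1=0, p2=0, p3=0, p4=1: formula gives 0, f = 0 ✓
  p1=0, p2=0, p3=1, p4=0: formula gives 0, f = 0 ✓
  p1=0, p2=0, p3=1, p4=1: formula gives 0, f = 0 ✓
  …
  p1=0, p2=1, p3=1, p4=1: formula gives 0, but f = 1 ✗
Since they disagree at (0,1,1,1), the expression is not a correct formula for f.

No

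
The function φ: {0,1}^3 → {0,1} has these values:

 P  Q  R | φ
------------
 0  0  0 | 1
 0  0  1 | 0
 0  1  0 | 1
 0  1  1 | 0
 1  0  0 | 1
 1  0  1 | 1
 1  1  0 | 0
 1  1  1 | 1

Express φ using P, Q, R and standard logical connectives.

The 0-rows are (0,0,1), (0,1,1), (1,1,0). Take each as a conjunction (¬P·¬Q·R, ¬P·Q·R, P·Q·¬R), form their disjunction, and complement — that gives a formula that is 1 everywhere φ is.

φ(P, Q, R) = ¬((((¬P ∧ ¬Q) ∧ R) ∨ ((¬P ∧ Q) ∧ R)) ∨ ((P ∧ Q) ∧ ¬R))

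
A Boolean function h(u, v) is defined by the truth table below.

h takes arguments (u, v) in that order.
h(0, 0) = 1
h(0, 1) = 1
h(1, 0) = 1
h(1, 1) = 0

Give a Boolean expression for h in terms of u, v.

The output is 0 only when every input is 1 — NAND of all inputs.

h(u, v) = (u · v)'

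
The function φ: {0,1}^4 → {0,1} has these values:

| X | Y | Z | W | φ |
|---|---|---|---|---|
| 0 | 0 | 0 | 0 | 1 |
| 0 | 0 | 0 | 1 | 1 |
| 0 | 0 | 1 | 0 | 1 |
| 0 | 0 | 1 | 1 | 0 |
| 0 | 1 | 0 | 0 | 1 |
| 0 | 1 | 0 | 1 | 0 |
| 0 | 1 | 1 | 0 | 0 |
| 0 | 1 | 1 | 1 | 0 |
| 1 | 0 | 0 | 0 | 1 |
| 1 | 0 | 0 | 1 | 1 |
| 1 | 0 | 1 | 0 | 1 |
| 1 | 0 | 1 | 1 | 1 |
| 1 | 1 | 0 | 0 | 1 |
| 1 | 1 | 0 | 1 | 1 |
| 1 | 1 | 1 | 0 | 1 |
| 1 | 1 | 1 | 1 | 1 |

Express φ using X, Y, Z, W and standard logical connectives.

There are just 4 zero rows: (0,0,1,1), (0,1,0,1), (0,1,1,0), (0,1,1,1). Their minterms are ¬X·¬Y·Z·W, ¬X·Y·¬Z·W, ¬X·Y·Z·¬W, ¬X·Y·Z·W; the OR of those covers precisely the 0-outputs, and negating it yields φ.

φ(X, Y, Z, W) = NOT ((((((NOT X AND NOT Y) AND Z) AND W) OR (((NOT X AND Y) AND NOT Z) AND W)) OR (((NOT X AND Y) AND Z) AND NOT W)) OR (((NOT X AND Y) AND Z) AND W))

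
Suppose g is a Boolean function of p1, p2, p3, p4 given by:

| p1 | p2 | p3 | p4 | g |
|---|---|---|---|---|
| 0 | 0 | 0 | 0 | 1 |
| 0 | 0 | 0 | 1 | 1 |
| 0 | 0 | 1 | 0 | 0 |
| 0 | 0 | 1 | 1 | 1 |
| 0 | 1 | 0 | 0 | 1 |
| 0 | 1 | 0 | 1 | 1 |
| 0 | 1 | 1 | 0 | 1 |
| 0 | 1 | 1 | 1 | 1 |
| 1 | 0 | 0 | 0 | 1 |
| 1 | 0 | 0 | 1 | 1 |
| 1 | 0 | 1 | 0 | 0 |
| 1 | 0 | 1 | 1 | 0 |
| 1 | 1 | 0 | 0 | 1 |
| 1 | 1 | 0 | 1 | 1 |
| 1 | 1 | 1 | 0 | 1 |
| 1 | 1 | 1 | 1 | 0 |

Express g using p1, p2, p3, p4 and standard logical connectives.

g is 0 on only 4 rows — (0,0,1,0), (1,0,1,0), (1,0,1,1), (1,1,1,1). Writing each as a minterm (¬p1·¬p2·p3·¬p4, p1·¬p2·p3·¬p4, p1·¬p2·p3·p4, p1·p2·p3·p4) and OR-ing them characterizes exactly where g=0, so g is the negation of that disjunction.

g(p1, p2, p3, p4) = not ((((((not p1 and not p2) and p3) and not p4) or (((p1 and not p2) and p3) and not p4)) or (((p1 and not p2) and p3) and p4)) or (((p1 and p2) and p3) and p4))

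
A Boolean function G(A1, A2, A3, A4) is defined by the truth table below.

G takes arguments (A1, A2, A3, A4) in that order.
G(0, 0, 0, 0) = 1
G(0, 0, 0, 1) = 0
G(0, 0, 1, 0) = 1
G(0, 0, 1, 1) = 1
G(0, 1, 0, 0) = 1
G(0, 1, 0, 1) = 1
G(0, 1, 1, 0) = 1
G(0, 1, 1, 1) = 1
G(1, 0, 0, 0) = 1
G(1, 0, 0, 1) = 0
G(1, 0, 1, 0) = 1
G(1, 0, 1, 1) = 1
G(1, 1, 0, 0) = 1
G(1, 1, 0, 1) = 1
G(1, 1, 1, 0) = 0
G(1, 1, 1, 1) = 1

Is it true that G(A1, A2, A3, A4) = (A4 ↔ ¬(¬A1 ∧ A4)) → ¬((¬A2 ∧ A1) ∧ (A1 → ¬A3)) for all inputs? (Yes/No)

Test each input against both G and the formula:
  A1=0, A2=0, A3=0, A4=0: formula gives 1, G = 1 ✓
  A1=0, A2=0, A3=0, A4=1: formula gives 1, but G = 0 ✗
Row (0,0,0,1) is a counterexample, so the formula is not equivalent to G.

No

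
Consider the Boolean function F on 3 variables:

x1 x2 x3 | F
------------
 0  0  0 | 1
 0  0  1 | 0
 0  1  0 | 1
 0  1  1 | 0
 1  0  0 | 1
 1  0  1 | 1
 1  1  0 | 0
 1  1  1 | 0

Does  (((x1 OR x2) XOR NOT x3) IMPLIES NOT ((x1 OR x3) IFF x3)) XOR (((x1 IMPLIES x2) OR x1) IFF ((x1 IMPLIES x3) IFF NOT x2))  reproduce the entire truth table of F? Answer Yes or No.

Test each input against both F and the formula:
  x1=0, x2=0, x3=0: formula gives 1, F = 1 ✓
  x1=0, x2=0, x3=1: formula gives 0, F = 0 ✓
  x1=0, x2=1, x3=0: formula gives 1, F = 1 ✓
  x1=0, x2=1, x3=1: formula gives 0, F = 0 ✓
  x1=1, x2=0, x3=0: formula gives 1, F = 1 ✓
  … (the remaining 3 rows also agree.)
Every row agrees, so the formula is equivalent.

Yes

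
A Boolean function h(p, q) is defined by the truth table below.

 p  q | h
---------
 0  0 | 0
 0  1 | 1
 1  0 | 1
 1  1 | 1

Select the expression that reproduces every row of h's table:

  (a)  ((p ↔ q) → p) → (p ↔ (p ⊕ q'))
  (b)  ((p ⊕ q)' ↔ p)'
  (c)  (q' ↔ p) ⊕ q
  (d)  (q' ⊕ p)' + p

(a): at (0,0) it gives 1, but h = 0 — eliminated.
(b): at (0,0) it gives 1, but h = 0 — eliminated.
(c): at (0,1) it gives 0, but h = 1 — eliminated.
Only (d) survives; checking it on all 4 rows confirms it matches h.

d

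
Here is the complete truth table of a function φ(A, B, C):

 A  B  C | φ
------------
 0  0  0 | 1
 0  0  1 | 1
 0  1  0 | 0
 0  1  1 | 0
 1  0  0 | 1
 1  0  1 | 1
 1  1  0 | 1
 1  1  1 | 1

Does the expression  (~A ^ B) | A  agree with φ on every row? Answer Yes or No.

Test each input against both φ and the formula:
  A=0, B=0, C=0: formula gives 1, φ = 1 ✓
  A=0, B=0, C=1: formula gives 1, φ = 1 ✓
  A=0, B=1, C=0: formula gives 0, φ = 0 ✓
  A=0, B=1, C=1: formula gives 0, φ = 0 ✓
  A=1, B=0, C=0: formula gives 1, φ = 1 ✓
  …and likewise for the remaining 3 rows.
No disagreement on any input; they are logically equivalent.

Yes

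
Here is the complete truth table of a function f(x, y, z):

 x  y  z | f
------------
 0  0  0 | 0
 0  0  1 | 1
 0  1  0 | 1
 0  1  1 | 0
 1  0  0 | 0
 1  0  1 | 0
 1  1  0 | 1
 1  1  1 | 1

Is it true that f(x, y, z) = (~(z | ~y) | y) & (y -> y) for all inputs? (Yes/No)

Check the formula against f row by row:
  x=0, y=0, z=0: formula gives 0, f = 0 ✓
  x=0, y=0, z=1: formula gives 0, but f = 1 ✗
A single disagreement suffices: at (0,0,1) they differ, so the formula does not compute f.

No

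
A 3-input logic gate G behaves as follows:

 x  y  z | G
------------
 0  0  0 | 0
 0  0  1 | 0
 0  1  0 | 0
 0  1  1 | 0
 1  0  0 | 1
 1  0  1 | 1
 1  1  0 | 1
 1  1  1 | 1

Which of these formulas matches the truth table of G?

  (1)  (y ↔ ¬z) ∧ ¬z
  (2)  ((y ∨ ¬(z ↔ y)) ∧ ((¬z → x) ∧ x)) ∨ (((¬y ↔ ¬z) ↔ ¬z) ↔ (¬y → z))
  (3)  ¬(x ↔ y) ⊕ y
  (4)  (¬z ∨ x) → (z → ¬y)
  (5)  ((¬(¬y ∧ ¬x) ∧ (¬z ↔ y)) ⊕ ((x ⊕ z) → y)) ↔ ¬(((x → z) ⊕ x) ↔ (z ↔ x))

(1) disagrees with G on (0,1,0) (formula → 1, table → 0); rule it out.
(2) disagrees with G on (0,0,1) (formula → 1, table → 0); rule it out.
(4) disagrees with G on (0,0,0) (formula → 1, table → 0); rule it out.
(5) disagrees with G on (0,1,0) (formula → 1, table → 0); rule it out.
(3) is the remaining candidate, and it agrees with G on all 8 inputs.

3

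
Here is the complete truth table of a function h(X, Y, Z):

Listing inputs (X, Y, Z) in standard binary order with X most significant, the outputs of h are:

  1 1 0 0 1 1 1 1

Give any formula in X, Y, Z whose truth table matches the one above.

h(X, Y, Z) = ¬(((¬X ∧ Y) ∧ ¬Z) ∨ ((¬X ∧ Y) ∧ Z))

h is 0 on only 2 rows — (0,1,0), (0,1,1). Writing each as a minterm (¬X·Y·¬Z, ¬X·Y·Z) and OR-ing them characterizes exactly where h=0, so h is the negation of that disjunction.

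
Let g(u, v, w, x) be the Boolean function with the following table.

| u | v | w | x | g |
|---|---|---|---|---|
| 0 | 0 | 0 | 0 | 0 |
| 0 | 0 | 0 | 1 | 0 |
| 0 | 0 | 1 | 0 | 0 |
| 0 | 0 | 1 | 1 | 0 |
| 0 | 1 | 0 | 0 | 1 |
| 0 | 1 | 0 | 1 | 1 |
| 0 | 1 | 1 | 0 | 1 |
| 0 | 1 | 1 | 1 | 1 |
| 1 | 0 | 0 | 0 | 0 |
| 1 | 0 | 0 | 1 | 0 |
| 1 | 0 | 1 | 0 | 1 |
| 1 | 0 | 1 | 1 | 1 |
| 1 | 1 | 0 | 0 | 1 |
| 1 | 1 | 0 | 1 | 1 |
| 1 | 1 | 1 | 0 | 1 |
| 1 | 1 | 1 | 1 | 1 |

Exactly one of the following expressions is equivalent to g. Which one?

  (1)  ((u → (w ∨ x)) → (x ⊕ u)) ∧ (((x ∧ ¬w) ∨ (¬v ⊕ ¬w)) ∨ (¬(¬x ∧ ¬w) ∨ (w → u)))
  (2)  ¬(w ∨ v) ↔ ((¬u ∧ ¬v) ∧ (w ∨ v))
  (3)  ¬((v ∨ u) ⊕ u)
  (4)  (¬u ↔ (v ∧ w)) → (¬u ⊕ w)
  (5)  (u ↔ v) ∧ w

(1) fails at (0,0,0,1): the formula yields 1, g is 0.
(3) fails at (0,0,0,0): the formula yields 1, g is 0.
(4) fails at (0,0,0,0): the formula yields 1, g is 0.
(5) fails at (0,0,1,0): the formula yields 1, g is 0.
Only (2) survives; checking it on all 16 rows confirms it matches g.

2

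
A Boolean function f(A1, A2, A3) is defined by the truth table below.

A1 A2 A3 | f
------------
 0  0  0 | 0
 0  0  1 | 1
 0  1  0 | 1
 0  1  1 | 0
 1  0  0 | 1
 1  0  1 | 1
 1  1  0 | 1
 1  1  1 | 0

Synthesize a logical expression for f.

There are just 3 zero rows: (0,0,0), (0,1,1), (1,1,1). Their minterms are ¬A1·¬A2·¬A3, ¬A1·A2·A3, A1·A2·A3; the OR of those covers precisely the 0-outputs, and negating it yields f.

f(A1, A2, A3) = not ((((not A1 and not A2) and not A3) or ((not A1 and A2) and A3)) or ((A1 and A2) and A3))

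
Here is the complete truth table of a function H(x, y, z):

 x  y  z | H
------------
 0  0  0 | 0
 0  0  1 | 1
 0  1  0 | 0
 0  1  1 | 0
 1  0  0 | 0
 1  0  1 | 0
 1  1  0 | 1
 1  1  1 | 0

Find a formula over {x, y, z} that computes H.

H(x, y, z) = ((~x & ~y) & z) | ((x & y) & ~z)

The 1-rows are (0,0,1), (1,1,0). Each contributes one minterm — ¬x·¬y·z; x·y·¬z — and their disjunction is a sum-of-products form of H.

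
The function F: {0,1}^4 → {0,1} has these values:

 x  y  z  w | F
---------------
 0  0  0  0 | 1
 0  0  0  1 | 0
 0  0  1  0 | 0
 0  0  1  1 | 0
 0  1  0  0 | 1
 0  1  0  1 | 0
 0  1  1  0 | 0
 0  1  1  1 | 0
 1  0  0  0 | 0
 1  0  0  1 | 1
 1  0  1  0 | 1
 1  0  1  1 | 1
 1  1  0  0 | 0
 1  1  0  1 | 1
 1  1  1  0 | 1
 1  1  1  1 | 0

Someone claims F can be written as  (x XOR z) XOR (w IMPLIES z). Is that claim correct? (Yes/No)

No

Check the formula against F row by row:
  x=0, y=0, z=0, w=0: formula gives 1, F = 1 ✓
  x=0, y=0, z=0, w=1: formula gives 0, F = 0 ✓
  x=0, y=0, z=1, w=0: formula gives 0, F = 0 ✓
  x=0, y=0, z=1, w=1: formula gives 0, F = 0 ✓
  …
  x=1, y=1, z=1, w=1: formula gives 1, but F = 0 ✗
Row (1,1,1,1) is a counterexample, so the formula is not equivalent to F.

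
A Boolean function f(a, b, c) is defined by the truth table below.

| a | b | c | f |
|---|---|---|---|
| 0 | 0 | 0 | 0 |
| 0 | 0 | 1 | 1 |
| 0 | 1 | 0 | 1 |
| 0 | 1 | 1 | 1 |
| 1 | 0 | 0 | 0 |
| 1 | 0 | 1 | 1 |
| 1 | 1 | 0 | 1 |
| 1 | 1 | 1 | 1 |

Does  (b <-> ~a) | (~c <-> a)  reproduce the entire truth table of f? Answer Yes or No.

Test each input against both f and the formula:
  a=0, b=0, c=0: formula gives 0, f = 0 ✓
  a=0, b=0, c=1: formula gives 1, f = 1 ✓
  a=0, b=1, c=0: formula gives 1, f = 1 ✓
  a=0, b=1, c=1: formula gives 1, f = 1 ✓
  a=1, b=0, c=0: formula gives 1, but f = 0 ✗
Row (1,0,0) is a counterexample, so the formula is not equivalent to f.

No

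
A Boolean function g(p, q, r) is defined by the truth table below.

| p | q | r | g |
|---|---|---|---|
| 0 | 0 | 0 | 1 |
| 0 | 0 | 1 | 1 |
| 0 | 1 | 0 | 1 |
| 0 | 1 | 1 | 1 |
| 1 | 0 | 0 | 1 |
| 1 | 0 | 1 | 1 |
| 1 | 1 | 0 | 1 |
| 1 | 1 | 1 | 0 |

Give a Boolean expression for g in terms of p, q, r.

g(p, q, r) = ((p · q) · r)'

The output is 0 only when every input is 1 — NAND of all inputs.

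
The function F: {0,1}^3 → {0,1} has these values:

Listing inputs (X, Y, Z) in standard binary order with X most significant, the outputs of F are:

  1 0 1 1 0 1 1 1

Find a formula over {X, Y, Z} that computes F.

F(X, Y, Z) = ¬(((¬X ∧ ¬Y) ∧ Z) ∨ ((X ∧ ¬Y) ∧ ¬Z))

There are just 2 zero rows: (0,0,1), (1,0,0). Their minterms are ¬X·¬Y·Z, X·¬Y·¬Z; the OR of those covers precisely the 0-outputs, and negating it yields F.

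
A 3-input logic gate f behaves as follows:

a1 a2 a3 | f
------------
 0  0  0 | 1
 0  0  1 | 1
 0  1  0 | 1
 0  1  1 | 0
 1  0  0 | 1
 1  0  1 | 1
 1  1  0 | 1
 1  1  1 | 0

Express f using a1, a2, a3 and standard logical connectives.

The 0-rows are (0,1,1), (1,1,1). Take each as a conjunction (¬a1·a2·a3, a1·a2·a3), form their disjunction, and complement — that gives a formula that is 1 everywhere f is.

f(a1, a2, a3) = (((a1' · a2) · a3) + ((a1 · a2) · a3))'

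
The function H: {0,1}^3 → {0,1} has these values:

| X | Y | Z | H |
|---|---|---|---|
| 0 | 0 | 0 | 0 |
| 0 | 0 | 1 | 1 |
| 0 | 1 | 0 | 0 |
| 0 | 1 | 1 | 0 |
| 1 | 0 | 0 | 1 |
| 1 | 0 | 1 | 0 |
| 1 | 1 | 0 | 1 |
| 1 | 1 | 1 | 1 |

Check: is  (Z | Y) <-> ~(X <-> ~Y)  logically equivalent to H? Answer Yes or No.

Yes

Evaluate (Z | Y) <-> ~(X <-> ~Y) on each row and compare to H:
  X=0, Y=0, Z=0: formula gives 0, H = 0 ✓
  X=0, Y=0, Z=1: formula gives 1, H = 1 ✓
  X=0, Y=1, Z=0: formula gives 0, H = 0 ✓
  X=0, Y=1, Z=1: formula gives 0, H = 0 ✓
  X=1, Y=0, Z=0: formula gives 1, H = 1 ✓
  …and likewise for the remaining 3 rows.
Every row agrees, so the formula is equivalent.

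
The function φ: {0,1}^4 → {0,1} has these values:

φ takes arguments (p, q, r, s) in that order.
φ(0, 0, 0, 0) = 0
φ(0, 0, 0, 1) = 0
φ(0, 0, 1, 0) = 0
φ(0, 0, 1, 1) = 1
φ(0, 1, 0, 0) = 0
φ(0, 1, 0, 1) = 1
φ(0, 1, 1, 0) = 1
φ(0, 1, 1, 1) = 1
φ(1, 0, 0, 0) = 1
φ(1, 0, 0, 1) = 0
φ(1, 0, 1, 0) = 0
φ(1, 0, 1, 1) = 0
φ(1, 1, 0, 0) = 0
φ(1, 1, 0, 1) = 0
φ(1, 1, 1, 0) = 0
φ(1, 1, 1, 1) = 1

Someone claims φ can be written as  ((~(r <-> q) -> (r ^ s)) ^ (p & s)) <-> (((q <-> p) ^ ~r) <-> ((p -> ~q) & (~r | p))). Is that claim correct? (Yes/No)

Yes

Check the formula against φ row by row:
  p=0, q=0, r=0, s=0: formula gives 0, φ = 0 ✓
  p=0, q=0, r=0, s=1: formula gives 0, φ = 0 ✓
  p=0, q=0, r=1, s=0: formula gives 0, φ = 0 ✓
  p=0, q=0, r=1, s=1: formula gives 1, φ = 1 ✓
  … (the remaining 12 rows also agree.)
All 16 rows match — the expression computes φ exactly.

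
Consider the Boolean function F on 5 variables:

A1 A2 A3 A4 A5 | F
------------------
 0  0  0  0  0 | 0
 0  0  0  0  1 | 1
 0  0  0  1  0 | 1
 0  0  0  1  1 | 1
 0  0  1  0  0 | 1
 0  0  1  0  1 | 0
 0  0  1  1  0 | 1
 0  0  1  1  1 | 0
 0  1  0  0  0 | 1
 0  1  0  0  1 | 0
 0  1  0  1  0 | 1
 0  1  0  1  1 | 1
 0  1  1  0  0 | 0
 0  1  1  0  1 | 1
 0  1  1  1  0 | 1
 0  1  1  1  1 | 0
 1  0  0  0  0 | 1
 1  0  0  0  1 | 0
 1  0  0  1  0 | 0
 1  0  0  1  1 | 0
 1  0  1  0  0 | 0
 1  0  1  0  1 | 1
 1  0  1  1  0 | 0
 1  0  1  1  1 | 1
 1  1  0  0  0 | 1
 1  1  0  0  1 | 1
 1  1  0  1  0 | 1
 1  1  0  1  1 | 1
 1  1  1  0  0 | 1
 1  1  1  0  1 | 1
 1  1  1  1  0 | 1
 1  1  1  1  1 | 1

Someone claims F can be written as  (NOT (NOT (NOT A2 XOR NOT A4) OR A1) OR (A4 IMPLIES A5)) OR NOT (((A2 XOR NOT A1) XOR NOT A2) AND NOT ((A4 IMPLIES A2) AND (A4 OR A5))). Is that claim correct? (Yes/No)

No

Check the formula against F row by row:
  A1=0, A2=0, A3=0, A4=0, A5=0: formula gives 1, but F = 0 ✗
Row (0,0,0,0,0) is a counterexample, so the formula is not equivalent to F.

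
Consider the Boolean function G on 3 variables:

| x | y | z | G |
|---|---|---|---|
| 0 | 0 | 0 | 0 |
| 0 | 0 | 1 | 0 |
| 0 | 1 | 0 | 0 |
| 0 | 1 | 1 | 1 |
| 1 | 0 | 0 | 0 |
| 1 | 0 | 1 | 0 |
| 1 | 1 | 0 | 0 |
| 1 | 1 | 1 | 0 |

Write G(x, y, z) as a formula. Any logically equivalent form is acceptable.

G(x, y, z) = (not x and y) and z

G is 1 on exactly one input, (0,1,1), whose minterm is ¬x·y·z. So G is just that conjunction.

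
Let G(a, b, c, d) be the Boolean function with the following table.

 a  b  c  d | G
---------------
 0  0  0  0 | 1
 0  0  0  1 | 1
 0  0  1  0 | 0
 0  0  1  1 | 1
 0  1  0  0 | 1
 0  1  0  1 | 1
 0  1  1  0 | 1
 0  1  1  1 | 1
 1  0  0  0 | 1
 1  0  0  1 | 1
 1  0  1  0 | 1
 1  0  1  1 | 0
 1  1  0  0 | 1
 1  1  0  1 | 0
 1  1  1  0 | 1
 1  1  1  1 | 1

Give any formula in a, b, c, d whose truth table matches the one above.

G is 0 on only 3 rows — (0,0,1,0), (1,0,1,1), (1,1,0,1). Writing each as a minterm (¬a·¬b·c·¬d, a·¬b·c·d, a·b·¬c·d) and OR-ing them characterizes exactly where G=0, so G is the negation of that disjunction.

G(a, b, c, d) = NOT (((((NOT a AND NOT b) AND c) AND NOT d) OR (((a AND NOT b) AND c) AND d)) OR (((a AND b) AND NOT c) AND d))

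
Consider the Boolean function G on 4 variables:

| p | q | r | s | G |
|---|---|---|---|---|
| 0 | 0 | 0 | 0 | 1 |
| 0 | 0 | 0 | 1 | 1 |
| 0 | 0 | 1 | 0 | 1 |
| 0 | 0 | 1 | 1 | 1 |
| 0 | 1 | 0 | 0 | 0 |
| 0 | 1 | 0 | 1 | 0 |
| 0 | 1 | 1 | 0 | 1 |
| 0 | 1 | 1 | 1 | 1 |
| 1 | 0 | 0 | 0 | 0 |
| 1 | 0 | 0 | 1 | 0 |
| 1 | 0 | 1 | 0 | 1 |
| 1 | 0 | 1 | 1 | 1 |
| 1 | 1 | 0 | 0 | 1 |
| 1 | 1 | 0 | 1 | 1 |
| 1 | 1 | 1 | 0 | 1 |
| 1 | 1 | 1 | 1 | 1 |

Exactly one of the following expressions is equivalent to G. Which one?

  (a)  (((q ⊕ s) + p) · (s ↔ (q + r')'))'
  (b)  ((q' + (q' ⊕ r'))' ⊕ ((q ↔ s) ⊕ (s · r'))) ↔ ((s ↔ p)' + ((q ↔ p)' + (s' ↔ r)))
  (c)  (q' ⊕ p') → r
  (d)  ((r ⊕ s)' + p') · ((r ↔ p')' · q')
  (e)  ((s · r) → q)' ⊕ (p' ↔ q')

(a): at (0,0,1,1) it gives 0, but G = 1 — eliminated.
(b): at (0,0,0,0) it gives 0, but G = 1 — eliminated.
(d): at (0,0,1,0) it gives 0, but G = 1 — eliminated.
(e): at (0,0,1,1) it gives 0, but G = 1 — eliminated.
Only (c) survives; checking it on all 16 rows confirms it matches G.

c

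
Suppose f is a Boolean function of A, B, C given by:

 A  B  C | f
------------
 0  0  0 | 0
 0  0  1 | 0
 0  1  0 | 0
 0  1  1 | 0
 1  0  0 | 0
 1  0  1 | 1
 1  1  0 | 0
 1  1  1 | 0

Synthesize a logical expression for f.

f is 1 on exactly one input, (1,0,1), whose minterm is A·¬B·C. So f is just that conjunction.

f(A, B, C) = (A & ~B) & C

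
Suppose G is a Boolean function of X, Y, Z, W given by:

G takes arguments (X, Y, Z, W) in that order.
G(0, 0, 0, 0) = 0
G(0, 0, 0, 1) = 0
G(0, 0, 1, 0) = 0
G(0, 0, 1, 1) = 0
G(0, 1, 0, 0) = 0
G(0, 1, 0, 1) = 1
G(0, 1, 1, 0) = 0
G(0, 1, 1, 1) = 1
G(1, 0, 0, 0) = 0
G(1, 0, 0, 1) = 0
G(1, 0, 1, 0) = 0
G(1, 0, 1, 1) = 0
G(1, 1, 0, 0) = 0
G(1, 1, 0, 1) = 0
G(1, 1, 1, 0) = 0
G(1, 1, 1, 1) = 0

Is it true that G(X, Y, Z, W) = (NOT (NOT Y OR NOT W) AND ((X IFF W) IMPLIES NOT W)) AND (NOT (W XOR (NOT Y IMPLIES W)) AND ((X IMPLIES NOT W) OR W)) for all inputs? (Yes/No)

Evaluate (NOT (NOT Y OR NOT W) AND ((X IFF W) IMPLIES NOT W)) AND (NOT (W XOR (NOT Y IMPLIES W)) AND ((X IMPLIES NOT W) OR W)) on each row and compare to G:
  X=0, Y=0, Z=0, W=0: formula gives 0, G = 0 ✓
  X=0, Y=0, Z=0, W=1: formula gives 0, G = 0 ✓
  X=0, Y=0, Z=1, W=0: formula gives 0, G = 0 ✓
  X=0, Y=0, Z=1, W=1: formula gives 0, G = 0 ✓
  … (the remaining 12 rows also agree.)
No disagreement on any input; they are logically equivalent.

Yes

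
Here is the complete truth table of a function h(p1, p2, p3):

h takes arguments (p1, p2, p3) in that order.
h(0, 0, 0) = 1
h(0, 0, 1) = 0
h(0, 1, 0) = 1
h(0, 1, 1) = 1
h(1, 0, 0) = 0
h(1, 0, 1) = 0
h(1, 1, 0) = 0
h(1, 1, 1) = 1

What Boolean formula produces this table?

h(p1, p2, p3) = ((((NOT p1 AND NOT p2) AND NOT p3) OR ((NOT p1 AND p2) AND NOT p3)) OR ((NOT p1 AND p2) AND p3)) OR ((p1 AND p2) AND p3)

Collect the rows where h=1 — (0,0,0), (0,1,0), (0,1,1), (1,1,1) — and write one minterm per row: ¬p1·¬p2·¬p3, ¬p1·p2·¬p3, ¬p1·p2·p3, p1·p2·p3. Their union (logical OR) reproduces the table exactly.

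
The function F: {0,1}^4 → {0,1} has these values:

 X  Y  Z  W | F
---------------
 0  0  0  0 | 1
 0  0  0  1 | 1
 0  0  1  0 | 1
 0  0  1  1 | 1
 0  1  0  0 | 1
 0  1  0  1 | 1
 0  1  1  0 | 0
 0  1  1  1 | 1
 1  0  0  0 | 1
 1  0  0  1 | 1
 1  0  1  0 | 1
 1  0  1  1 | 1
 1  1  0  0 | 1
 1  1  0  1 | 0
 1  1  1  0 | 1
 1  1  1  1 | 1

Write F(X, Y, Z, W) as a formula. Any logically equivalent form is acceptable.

F(X, Y, Z, W) = ¬((((¬X ∧ Y) ∧ Z) ∧ ¬W) ∨ (((X ∧ Y) ∧ ¬Z) ∧ W))

F is 0 on only 2 rows — (0,1,1,0), (1,1,0,1). Writing each as a minterm (¬X·Y·Z·¬W, X·Y·¬Z·W) and OR-ing them characterizes exactly where F=0, so F is the negation of that disjunction.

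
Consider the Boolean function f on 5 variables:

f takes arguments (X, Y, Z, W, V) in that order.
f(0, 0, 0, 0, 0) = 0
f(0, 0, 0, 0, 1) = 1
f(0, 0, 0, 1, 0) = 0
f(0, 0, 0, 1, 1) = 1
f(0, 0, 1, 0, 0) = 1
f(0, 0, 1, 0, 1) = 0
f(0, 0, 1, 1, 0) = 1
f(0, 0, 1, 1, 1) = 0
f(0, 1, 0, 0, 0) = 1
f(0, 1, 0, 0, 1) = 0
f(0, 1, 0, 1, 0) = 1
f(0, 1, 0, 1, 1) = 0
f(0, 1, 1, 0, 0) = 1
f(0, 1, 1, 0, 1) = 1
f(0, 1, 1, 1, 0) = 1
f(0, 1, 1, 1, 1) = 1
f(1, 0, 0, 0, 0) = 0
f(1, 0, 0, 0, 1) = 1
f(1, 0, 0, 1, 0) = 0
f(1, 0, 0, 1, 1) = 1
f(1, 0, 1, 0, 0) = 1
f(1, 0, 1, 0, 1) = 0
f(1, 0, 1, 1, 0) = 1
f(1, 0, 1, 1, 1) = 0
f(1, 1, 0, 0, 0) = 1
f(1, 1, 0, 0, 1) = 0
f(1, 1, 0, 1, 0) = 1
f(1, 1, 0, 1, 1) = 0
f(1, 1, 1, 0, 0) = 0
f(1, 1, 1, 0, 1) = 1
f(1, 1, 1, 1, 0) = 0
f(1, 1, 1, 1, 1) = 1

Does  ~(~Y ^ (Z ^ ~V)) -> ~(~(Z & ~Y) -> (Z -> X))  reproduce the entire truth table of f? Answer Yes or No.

Yes

Evaluate ~(~Y ^ (Z ^ ~V)) -> ~(~(Z & ~Y) -> (Z -> X)) on each row and compare to f:
  X=0, Y=0, Z=0, W=0, V=0: formula gives 0, f = 0 ✓
  X=0, Y=0, Z=0, W=0, V=1: formula gives 1, f = 1 ✓
  X=0, Y=0, Z=0, W=1, V=0: formula gives 0, f = 0 ✓
  X=0, Y=0, Z=0, W=1, V=1: formula gives 1, f = 1 ✓
  … (the remaining 28 rows also agree.)
No disagreement on any input; they are logically equivalent.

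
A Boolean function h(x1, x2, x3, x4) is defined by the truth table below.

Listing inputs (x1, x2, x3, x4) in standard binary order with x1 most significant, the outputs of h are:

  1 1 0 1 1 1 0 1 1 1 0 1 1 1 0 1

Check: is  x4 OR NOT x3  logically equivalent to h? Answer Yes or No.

Yes

Evaluate x4 OR NOT x3 on each row and compare to h:
  x1=0, x2=0, x3=0, x4=0: formula gives 1, h = 1 ✓
  x1=0, x2=0, x3=0, x4=1: formula gives 1, h = 1 ✓
  x1=0, x2=0, x3=1, x4=0: formula gives 0, h = 0 ✓
  x1=0, x2=0, x3=1, x4=1: formula gives 1, h = 1 ✓
  … (the remaining 12 rows also agree.)
Every row agrees, so the formula is equivalent.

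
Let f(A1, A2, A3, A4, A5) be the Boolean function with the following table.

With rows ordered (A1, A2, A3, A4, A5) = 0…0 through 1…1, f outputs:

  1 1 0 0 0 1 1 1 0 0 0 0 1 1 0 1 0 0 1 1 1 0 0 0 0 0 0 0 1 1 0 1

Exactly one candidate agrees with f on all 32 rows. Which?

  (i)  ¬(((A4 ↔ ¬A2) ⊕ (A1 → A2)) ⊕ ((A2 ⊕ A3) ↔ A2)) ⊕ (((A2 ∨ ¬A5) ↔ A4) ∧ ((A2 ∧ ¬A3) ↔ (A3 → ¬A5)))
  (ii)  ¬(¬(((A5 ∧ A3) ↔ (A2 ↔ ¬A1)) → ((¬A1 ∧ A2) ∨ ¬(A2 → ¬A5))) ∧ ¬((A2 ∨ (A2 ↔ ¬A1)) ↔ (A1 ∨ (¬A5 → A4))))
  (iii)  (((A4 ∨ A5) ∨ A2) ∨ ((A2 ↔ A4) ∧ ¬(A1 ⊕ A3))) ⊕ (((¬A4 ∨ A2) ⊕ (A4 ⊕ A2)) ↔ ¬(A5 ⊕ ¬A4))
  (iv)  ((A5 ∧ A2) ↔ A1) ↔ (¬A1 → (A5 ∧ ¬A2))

i

(ii): at (0,0,0,0,1) it gives 0, but f = 1 — eliminated.
(iii): at (0,0,0,0,1) it gives 0, but f = 1 — eliminated.
(iv): at (0,0,0,0,0) it gives 0, but f = 1 — eliminated.
That leaves (i). Evaluating it on every row reproduces the table of f exactly.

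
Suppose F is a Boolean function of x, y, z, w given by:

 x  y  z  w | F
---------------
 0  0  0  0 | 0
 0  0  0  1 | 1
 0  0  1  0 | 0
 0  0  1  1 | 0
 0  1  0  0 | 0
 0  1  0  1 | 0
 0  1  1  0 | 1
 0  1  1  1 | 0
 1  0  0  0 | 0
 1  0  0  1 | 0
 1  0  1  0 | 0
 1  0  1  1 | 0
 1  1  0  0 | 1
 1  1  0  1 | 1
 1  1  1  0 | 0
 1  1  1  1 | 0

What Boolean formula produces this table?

F=1 on 4 inputs: (0,0,0,1), (0,1,1,0), (1,1,0,0), (1,1,0,1). Reading each as a conjunction of literals (¬x·¬y·¬z·w, ¬x·y·z·¬w, x·y·¬z·¬w, x·y·¬z·w) and taking the OR gives the canonical DNF.

F(x, y, z, w) = (((((~x & ~y) & ~z) & w) | (((~x & y) & z) & ~w)) | (((x & y) & ~z) & ~w)) | (((x & y) & ~z) & w)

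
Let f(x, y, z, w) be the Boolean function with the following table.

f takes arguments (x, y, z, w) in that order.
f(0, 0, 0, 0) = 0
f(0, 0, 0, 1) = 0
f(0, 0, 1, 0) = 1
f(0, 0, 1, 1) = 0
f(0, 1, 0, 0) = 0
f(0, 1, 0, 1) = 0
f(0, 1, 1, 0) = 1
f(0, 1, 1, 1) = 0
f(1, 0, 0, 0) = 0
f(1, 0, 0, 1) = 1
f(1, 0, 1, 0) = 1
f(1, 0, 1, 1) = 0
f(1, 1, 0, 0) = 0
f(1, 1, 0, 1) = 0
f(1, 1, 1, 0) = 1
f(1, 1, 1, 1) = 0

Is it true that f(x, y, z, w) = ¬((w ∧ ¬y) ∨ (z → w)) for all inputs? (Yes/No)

No

Evaluate ¬((w ∧ ¬y) ∨ (z → w)) on each row and compare to f:
  x=0, y=0, z=0, w=0: formula gives 0, f = 0 ✓
  x=0, y=0, z=0, w=1: formula gives 0, f = 0 ✓
  x=0, y=0, z=1, w=0: formula gives 1, f = 1 ✓
  x=0, y=0, z=1, w=1: formula gives 0, f = 0 ✓
  …
  x=1, y=0, z=0, w=1: formula gives 0, but f = 1 ✗
Row (1,0,0,1) is a counterexample, so the formula is not equivalent to f.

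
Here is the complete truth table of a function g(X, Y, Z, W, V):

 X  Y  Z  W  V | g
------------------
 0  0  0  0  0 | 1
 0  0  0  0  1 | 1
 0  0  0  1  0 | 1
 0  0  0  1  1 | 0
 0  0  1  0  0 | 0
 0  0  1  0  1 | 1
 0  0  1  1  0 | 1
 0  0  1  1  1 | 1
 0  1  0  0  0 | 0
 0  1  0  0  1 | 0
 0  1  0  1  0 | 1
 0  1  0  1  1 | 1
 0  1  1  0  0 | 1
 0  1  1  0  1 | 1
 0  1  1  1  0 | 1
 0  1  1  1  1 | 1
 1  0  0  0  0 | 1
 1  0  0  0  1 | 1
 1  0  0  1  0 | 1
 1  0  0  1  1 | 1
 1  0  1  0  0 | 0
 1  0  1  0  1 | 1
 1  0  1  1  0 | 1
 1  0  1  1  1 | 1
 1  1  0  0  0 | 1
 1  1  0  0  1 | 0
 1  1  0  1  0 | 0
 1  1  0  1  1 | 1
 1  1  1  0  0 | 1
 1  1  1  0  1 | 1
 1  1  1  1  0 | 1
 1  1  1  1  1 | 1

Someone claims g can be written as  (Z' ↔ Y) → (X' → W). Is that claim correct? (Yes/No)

No

Test each input against both g and the formula:
  X=0, Y=0, Z=0, W=0, V=0: formula gives 1, g = 1 ✓
  X=0, Y=0, Z=0, W=0, V=1: formula gives 1, g = 1 ✓
  X=0, Y=0, Z=0, W=1, V=0: formula gives 1, g = 1 ✓
  X=0, Y=0, Z=0, W=1, V=1: formula gives 1, but g = 0 ✗
Since they disagree at (0,0,0,1,1), the expression is not a correct formula for g.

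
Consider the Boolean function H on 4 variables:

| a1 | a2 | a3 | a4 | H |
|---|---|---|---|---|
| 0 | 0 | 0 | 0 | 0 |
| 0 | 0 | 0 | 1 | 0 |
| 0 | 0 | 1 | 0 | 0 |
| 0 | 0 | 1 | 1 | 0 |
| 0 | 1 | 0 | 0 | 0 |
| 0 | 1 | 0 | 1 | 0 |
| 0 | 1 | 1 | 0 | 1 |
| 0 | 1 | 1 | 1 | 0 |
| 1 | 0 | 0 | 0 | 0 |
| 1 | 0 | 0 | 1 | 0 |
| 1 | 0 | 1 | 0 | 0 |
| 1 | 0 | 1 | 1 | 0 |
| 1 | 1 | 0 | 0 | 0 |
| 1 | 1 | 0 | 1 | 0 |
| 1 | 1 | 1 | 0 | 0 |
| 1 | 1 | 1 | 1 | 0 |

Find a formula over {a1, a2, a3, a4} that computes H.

Only row (0,1,1,0) gives 1. That row's minterm ¬a1·a2·a3·¬a4 is H directly.

H(a1, a2, a3, a4) = ((¬a1 ∧ a2) ∧ a3) ∧ ¬a4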